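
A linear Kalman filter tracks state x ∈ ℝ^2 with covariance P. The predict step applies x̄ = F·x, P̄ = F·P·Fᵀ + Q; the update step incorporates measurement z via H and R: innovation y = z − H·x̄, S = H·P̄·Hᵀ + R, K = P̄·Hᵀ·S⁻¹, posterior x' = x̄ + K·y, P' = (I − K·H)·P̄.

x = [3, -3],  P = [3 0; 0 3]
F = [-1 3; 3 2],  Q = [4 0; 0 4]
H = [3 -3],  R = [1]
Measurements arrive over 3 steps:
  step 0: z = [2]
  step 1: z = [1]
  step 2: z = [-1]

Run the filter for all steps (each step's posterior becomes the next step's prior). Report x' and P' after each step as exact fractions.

step 0: x' = [-2859/532, -1599/266], P' = [12463/532 6219/266; 6219/266 3118/133]
step 1: x' = [-859164/262555, -379479/105022], P' = [3660728/262555 1471521/105022; 1471521/105022 745207/52511]
step 2: x' = [-2135116569/1259887528, -1725455967/1259887528], P' = [17406467493/1259887528 17490280275/1259887528; 17490280275/1259887528 17713963869/1259887528]

step 0: x̄ = F·x = [-12, 3]
step 0: P̄ = F·P·Fᵀ + Q = [34 9; 9 43]
step 0: y = z − H·x̄ = [47]
step 0: S = H·P̄·Hᵀ + R = [532]
step 0: K = P̄·Hᵀ·S⁻¹ = [75/532; -51/266]
step 0: x' = x̄ + K·y = [-2859/532, -1599/266]
step 0: P' = (I − K·H)·P̄ = [12463/532 6219/266; 6219/266 3118/133]
step 1: x̄ = F·x = [-6735/532, -2139/76]
step 1: P̄ = F·P·Fᵀ + Q = [52211/532 17787/76; 17787/76 44777/76]
step 1: y = z − H·x̄ = [-12091/266]
step 1: S = H·P̄·Hᵀ + R = [262555/133]
step 1: K = P̄·Hᵀ·S⁻¹ = [-108447/525110; -56679/105022]
step 1: x' = x̄ + K·y = [-859164/262555, -379479/105022]
step 1: P' = (I − K·H)·P̄ = [3660728/262555 1471521/105022; 1471521/105022 745207/52511]
step 2: x̄ = F·x = [-3973857/525110, -4474887/262555]
step 2: P̄ = F·P·Fᵀ + Q = [16172448/262555 74251287/525110; 74251287/525110 93046542/262555]
step 2: y = z − H·x̄ = [-15452861/525110]
step 2: S = H·P̄·Hᵀ + R = [314971882/262555]
step 2: K = P̄·Hᵀ·S⁻¹ = [-125719173/629943764; -335525391/629943764]
step 2: x' = x̄ + K·y = [-2135116569/1259887528, -1725455967/1259887528]
step 2: P' = (I − K·H)·P̄ = [17406467493/1259887528 17490280275/1259887528; 17490280275/1259887528 17713963869/1259887528]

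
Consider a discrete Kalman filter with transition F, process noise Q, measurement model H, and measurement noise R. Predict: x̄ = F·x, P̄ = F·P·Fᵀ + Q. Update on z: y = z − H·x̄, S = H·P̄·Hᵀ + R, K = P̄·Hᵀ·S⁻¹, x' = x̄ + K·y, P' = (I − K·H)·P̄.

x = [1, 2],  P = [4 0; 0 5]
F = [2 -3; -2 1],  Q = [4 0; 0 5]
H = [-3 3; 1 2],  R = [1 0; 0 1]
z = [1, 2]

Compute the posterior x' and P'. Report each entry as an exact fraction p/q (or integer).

x̄ = F·x = [-4, 0]
P̄ = F·P·Fᵀ + Q = [65 -31; -31 26]
y = z − H·x̄ = [-11, 6]
S = H·P̄·Hᵀ + R = [1378 54; 54 46]
K = P̄·Hᵀ·S⁻¹ = [-6705/30236 9843/30236; 1683/15118 2463/7559]
x' = x̄ + K·y = [11869/30236, 11043/15118]
P' = (I − K·H)·P̄ = [4771/30236 634/7559; 634/7559 1829/15118]

x' = [11869/30236, 11043/15118]
P' = [4771/30236 634/7559; 634/7559 1829/15118]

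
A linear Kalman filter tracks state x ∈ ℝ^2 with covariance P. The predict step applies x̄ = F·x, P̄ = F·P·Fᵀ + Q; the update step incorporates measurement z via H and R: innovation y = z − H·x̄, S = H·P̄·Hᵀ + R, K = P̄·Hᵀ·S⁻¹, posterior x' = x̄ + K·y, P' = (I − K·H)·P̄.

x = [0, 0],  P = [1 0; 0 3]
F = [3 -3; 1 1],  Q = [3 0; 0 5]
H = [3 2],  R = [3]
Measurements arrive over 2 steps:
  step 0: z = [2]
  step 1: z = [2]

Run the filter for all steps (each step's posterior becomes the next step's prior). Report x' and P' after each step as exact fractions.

step 0: x̄ = F·x = [0, 0]
step 0: P̄ = F·P·Fᵀ + Q = [39 -6; -6 9]
step 0: y = z − H·x̄ = [2]
step 0: S = H·P̄·Hᵀ + R = [318]
step 0: K = P̄·Hᵀ·S⁻¹ = [35/106; 0]
step 0: x' = x̄ + K·y = [35/53, 0]
step 0: P' = (I − K·H)·P̄ = [459/106 -6; -6 9]
step 1: x̄ = F·x = [105/53, 35/53]
step 1: P̄ = F·P·Fᵀ + Q = [24483/106 -1485/106; -1485/106 671/106]
step 1: y = z − H·x̄ = [-279/53]
step 1: S = H·P̄·Hᵀ + R = [205529/106]
step 1: K = P̄·Hᵀ·S⁻¹ = [70479/205529; -3113/205529]
step 1: x' = x̄ + K·y = [36168/205529, 152114/205529]
step 1: P' = (I − K·H)·P̄ = [610161/205529 -809523/205529; -809523/205529 1209615/205529]

step 0: x' = [35/53, 0], P' = [459/106 -6; -6 9]
step 1: x' = [36168/205529, 152114/205529], P' = [610161/205529 -809523/205529; -809523/205529 1209615/205529]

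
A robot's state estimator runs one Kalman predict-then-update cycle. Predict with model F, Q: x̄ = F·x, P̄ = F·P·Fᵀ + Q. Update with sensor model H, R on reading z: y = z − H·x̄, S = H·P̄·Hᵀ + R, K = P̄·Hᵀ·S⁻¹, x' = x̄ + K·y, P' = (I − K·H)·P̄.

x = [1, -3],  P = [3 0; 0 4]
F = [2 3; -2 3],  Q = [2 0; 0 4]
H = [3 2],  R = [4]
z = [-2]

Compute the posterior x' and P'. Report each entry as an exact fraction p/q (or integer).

x̄ = F·x = [-7, -11]
P̄ = F·P·Fᵀ + Q = [50 24; 24 52]
y = z − H·x̄ = [41]
S = H·P̄·Hᵀ + R = [950]
K = P̄·Hᵀ·S⁻¹ = [99/475; 88/475]
x' = x̄ + K·y = [734/475, -1617/475]
P' = (I − K·H)·P̄ = [4148/475 -6024/475; -6024/475 9212/475]

x' = [734/475, -1617/475]
P' = [4148/475 -6024/475; -6024/475 9212/475]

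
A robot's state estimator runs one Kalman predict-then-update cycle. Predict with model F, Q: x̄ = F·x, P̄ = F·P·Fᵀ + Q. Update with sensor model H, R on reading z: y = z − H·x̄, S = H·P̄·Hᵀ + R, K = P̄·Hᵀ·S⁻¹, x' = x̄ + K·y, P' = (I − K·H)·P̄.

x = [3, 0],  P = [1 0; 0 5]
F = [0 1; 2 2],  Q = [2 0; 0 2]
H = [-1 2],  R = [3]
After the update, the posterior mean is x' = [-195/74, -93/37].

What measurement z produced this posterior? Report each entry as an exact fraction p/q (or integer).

x̄ = F·x = [0, 6]
P̄ = F·P·Fᵀ + Q = [7 10; 10 26]
S = H·P̄·Hᵀ + R = [74]
K = P̄·Hᵀ·S⁻¹ = [13/74; 21/37]
x' − x̄ = [-195/74, -315/37] = K·y
y = (KᵀK)⁻¹·Kᵀ·(x' − x̄) = [-15]
z = y + H·x̄ = [-15] + [12] = [-3]

z = [-3]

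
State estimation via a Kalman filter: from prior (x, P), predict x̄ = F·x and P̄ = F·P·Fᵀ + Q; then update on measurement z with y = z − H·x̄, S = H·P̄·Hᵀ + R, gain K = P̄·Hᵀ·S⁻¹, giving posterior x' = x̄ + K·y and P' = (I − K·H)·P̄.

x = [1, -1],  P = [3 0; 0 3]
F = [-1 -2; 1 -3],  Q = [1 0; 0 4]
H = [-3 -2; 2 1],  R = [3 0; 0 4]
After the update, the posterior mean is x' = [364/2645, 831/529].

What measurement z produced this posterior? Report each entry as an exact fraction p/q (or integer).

z = [-3, 3]

x̄ = F·x = [1, 4]
P̄ = F·P·Fᵀ + Q = [16 15; 15 34]
S = H·P̄·Hᵀ + R = [463 -269; -269 162]
K = P̄·Hᵀ·S⁻¹ = [7/2645 779/2645; -218/529 -153/529]
x' − x̄ = [-2281/2645, -1285/529] = K·y
y = (KᵀK)⁻¹·Kᵀ·(x' − x̄) = [8, -3]
z = y + H·x̄ = [8, -3] + [-11, 6] = [-3, 3]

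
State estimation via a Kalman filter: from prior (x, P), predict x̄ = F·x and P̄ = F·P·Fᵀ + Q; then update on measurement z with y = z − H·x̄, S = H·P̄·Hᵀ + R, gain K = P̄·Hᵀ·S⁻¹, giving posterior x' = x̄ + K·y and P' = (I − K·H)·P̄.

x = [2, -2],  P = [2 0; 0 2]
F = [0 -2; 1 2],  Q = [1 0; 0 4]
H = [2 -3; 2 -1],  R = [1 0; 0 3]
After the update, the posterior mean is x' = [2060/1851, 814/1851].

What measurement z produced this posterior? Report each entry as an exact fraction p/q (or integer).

z = [1, 1]

x̄ = F·x = [4, -2]
P̄ = F·P·Fᵀ + Q = [9 -8; -8 14]
S = H·P̄·Hᵀ + R = [259 142; 142 85]
K = P̄·Hᵀ·S⁻¹ = [-122/1851 770/1851; -670/1851 466/1851]
x' − x̄ = [-5344/1851, 4516/1851] = K·y
y = (KᵀK)⁻¹·Kᵀ·(x' − x̄) = [-13, -9]
z = y + H·x̄ = [-13, -9] + [14, 10] = [1, 1]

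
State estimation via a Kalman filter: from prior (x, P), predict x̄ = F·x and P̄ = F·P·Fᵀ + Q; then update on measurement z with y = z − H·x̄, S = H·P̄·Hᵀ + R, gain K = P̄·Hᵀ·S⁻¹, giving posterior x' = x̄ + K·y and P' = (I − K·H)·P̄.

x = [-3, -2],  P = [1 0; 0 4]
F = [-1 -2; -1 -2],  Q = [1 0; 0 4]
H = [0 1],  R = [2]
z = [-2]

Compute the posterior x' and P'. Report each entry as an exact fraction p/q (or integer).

x' = [8/23, -28/23]
P' = [125/23 34/23; 34/23 42/23]

x̄ = F·x = [7, 7]
P̄ = F·P·Fᵀ + Q = [18 17; 17 21]
y = z − H·x̄ = [-9]
S = H·P̄·Hᵀ + R = [23]
K = P̄·Hᵀ·S⁻¹ = [17/23; 21/23]
x' = x̄ + K·y = [8/23, -28/23]
P' = (I − K·H)·P̄ = [125/23 34/23; 34/23 42/23]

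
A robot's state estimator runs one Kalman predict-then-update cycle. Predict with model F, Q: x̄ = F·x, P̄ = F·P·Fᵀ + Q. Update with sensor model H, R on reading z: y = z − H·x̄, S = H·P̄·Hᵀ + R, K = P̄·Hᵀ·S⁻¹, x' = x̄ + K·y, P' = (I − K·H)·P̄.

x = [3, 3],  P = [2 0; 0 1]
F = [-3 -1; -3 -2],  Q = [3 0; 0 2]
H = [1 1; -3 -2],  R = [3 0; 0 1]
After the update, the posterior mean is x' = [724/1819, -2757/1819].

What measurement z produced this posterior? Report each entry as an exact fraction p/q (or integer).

x̄ = F·x = [-12, -15]
P̄ = F·P·Fᵀ + Q = [22 20; 20 24]
S = H·P̄·Hᵀ + R = [89 -214; -214 535]
K = P̄·Hᵀ·S⁻¹ = [-2/17 -446/1819; 4/17 -196/1819]
x' − x̄ = [22552/1819, 24528/1819] = K·y
y = (KᵀK)⁻¹·Kᵀ·(x' − x̄) = [28, -64]
z = y + H·x̄ = [28, -64] + [-27, 66] = [1, 2]

z = [1, 2]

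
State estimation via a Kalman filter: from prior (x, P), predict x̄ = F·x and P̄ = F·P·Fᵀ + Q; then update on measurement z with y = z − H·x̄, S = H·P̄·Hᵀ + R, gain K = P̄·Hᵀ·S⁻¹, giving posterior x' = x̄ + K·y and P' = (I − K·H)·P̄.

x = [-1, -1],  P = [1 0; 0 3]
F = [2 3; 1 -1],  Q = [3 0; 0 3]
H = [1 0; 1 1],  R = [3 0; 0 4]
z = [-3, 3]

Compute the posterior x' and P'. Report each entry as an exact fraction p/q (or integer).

x̄ = F·x = [-5, 0]
P̄ = F·P·Fᵀ + Q = [34 -7; -7 7]
y = z − H·x̄ = [2, 8]
S = H·P̄·Hᵀ + R = [37 27; 27 31]
K = P̄·Hᵀ·S⁻¹ = [325/418 81/418; -217/418 189/418]
x' = x̄ + K·y = [-36/19, 49/19]
P' = (I − K·H)·P̄ = [975/418 -651/418; -651/418 1407/418]

x' = [-36/19, 49/19]
P' = [975/418 -651/418; -651/418 1407/418]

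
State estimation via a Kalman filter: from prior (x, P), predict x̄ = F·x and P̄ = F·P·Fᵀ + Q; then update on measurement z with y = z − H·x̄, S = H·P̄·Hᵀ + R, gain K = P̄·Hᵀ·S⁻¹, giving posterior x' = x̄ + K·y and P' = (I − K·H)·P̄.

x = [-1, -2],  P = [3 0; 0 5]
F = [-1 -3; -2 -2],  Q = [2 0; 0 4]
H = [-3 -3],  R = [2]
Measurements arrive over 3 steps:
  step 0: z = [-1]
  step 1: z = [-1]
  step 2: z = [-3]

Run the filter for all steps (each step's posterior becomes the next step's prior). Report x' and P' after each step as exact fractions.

step 0: x̄ = F·x = [7, 6]
step 0: P̄ = F·P·Fᵀ + Q = [50 36; 36 36]
step 0: y = z − H·x̄ = [38]
step 0: S = H·P̄·Hᵀ + R = [1424]
step 0: K = P̄·Hᵀ·S⁻¹ = [-129/712; -27/178]
step 0: x' = x̄ + K·y = [41/356, 21/89]
step 0: P' = (I − K·H)·P̄ = [1159/356 -279/89; -279/89 288/89]
step 1: x̄ = F·x = [-293/356, -125/178]
step 1: P̄ = F·P·Fᵀ + Q = [5543/356 151/178; 151/178 435/89]
step 1: y = z − H·x̄ = [-1985/356]
step 1: S = H·P̄·Hᵀ + R = [71695/356]
step 1: K = P̄·Hᵀ·S⁻¹ = [-3507/14339; -6126/71695]
step 1: x' = x̄ + K·y = [7753/14339, -3238/14339]
step 1: P' = (I − K·H)·P̄ = [50522/14339 -48184/14339; -48184/14339 245004/71695]
step 2: x̄ = F·x = [1961/14339, -9030/14339]
step 2: P̄ = F·P·Fᵀ + Q = [1155516/71695 47884/71695; 47884/71695 349876/71695]
step 2: y = z − H·x̄ = [-64224/14339]
step 2: S = H·P̄·Hᵀ + R = [2910766/14339]
step 2: K = P̄·Hᵀ·S⁻¹ = [-361020/1455383; -119328/1455383]
step 2: x' = x̄ + K·y = [1816037/1455383, -382062/1455383]
step 2: P' = (I − K·H)·P̄ = [26387052/7276915 -25183652/7276915; -25183652/7276915 25581412/7276915]

step 0: x' = [41/356, 21/89], P' = [1159/356 -279/89; -279/89 288/89]
step 1: x' = [7753/14339, -3238/14339], P' = [50522/14339 -48184/14339; -48184/14339 245004/71695]
step 2: x' = [1816037/1455383, -382062/1455383], P' = [26387052/7276915 -25183652/7276915; -25183652/7276915 25581412/7276915]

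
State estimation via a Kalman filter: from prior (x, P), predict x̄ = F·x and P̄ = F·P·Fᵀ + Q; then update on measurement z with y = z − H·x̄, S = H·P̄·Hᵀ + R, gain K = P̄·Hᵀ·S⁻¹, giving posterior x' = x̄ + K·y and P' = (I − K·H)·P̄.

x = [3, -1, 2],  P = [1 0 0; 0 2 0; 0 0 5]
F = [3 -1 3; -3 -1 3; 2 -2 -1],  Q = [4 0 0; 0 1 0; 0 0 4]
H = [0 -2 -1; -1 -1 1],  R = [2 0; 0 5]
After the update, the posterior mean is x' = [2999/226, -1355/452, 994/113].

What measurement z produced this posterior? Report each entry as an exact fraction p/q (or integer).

x̄ = F·x = [16, -2, 6]
P̄ = F·P·Fᵀ + Q = [60 38 -5; 38 57 -17; -5 -17 21]
S = H·P̄·Hᵀ + R = [183 181; 181 263]
K = P̄·Hᵀ·S⁻¹ = [-15/7684 -2999/7684; -5239/15368 -2939/15368; -1091/3842 1379/3842]
x' − x̄ = [-617/226, -451/452, 316/113] = K·y
y = (KᵀK)⁻¹·Kᵀ·(x' − x̄) = [-1, 7]
z = y + H·x̄ = [-1, 7] + [-2, -8] = [-3, -1]

z = [-3, -1]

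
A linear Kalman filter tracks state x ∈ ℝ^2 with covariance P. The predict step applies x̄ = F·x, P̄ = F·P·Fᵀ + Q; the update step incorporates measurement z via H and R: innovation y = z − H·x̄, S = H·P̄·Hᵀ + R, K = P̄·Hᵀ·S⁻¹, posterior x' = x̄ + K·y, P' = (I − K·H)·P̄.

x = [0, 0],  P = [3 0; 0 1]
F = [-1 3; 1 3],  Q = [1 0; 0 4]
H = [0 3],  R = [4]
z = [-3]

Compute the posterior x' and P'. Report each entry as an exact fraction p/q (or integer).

x̄ = F·x = [0, 0]
P̄ = F·P·Fᵀ + Q = [13 6; 6 16]
y = z − H·x̄ = [-3]
S = H·P̄·Hᵀ + R = [148]
K = P̄·Hᵀ·S⁻¹ = [9/74; 12/37]
x' = x̄ + K·y = [-27/74, -36/37]
P' = (I − K·H)·P̄ = [400/37 6/37; 6/37 16/37]

x' = [-27/74, -36/37]
P' = [400/37 6/37; 6/37 16/37]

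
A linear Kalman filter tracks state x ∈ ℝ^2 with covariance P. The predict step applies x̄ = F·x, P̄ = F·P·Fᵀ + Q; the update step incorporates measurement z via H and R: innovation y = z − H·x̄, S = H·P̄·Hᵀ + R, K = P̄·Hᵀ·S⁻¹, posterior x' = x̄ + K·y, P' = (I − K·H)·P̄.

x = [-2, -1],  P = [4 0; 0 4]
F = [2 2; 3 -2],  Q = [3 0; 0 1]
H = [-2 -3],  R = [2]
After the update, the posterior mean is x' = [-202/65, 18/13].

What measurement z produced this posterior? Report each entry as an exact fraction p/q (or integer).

z = [2]

x̄ = F·x = [-6, -4]
P̄ = F·P·Fᵀ + Q = [35 8; 8 53]
S = H·P̄·Hᵀ + R = [715]
K = P̄·Hᵀ·S⁻¹ = [-94/715; -35/143]
x' − x̄ = [188/65, 70/13] = K·y
y = (KᵀK)⁻¹·Kᵀ·(x' − x̄) = [-22]
z = y + H·x̄ = [-22] + [24] = [2]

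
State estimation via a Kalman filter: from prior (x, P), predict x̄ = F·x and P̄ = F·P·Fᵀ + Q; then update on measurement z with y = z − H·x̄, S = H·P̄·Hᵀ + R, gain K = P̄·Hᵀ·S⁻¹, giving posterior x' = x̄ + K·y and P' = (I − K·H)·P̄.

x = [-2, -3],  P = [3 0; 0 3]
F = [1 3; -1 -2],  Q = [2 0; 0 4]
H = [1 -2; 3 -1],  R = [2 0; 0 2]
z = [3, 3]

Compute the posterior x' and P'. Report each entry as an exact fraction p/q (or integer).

x̄ = F·x = [-11, 8]
P̄ = F·P·Fᵀ + Q = [32 -21; -21 19]
y = z − H·x̄ = [30, 44]
S = H·P̄·Hᵀ + R = [194 281; 281 435]
K = P̄·Hᵀ·S⁻¹ = [-687/5429 1904/5429; -43/89 11/89]
x' = x̄ + K·y = [3447/5429, -94/89]
P' = (I − K·H)·P̄ = [1798/5429 26/89; 26/89 56/89]

x' = [3447/5429, -94/89]
P' = [1798/5429 26/89; 26/89 56/89]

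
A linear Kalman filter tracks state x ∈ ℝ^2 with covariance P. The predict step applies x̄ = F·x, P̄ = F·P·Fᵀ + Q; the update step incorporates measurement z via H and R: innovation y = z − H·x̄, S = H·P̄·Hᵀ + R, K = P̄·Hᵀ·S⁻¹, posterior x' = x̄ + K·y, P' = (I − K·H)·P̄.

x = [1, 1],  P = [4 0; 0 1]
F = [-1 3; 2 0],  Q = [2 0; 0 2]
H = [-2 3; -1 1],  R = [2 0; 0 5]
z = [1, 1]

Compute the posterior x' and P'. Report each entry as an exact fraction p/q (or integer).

x̄ = F·x = [2, 2]
P̄ = F·P·Fᵀ + Q = [15 -8; -8 18]
y = z − H·x̄ = [-1, 1]
S = H·P̄·Hᵀ + R = [320 124; 124 54]
K = P̄·Hᵀ·S⁻¹ = [-4/119 -83/238; 139/476 -45/238]
x' = x̄ + K·y = [401/238, 723/476]
P' = (I − K·H)·P̄ = [1229/238 407/119; 407/119 589/238]

x' = [401/238, 723/476]
P' = [1229/238 407/119; 407/119 589/238]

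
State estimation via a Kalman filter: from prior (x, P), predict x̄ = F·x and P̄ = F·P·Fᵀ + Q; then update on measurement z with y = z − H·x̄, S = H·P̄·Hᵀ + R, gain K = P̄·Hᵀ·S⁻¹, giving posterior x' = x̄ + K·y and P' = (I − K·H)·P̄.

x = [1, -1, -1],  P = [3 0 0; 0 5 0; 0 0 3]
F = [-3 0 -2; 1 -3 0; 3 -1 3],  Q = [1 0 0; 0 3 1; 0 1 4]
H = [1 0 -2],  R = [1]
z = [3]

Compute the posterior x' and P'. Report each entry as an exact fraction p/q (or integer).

x' = [307/473, 1538/473, -553/473]
P' = [2020/473 3413/473 945/473; 3413/473 20642/473 1736/473; 945/473 1736/473 558/473]

x̄ = F·x = [-1, 4, 1]
P̄ = F·P·Fᵀ + Q = [40 -9 -45; -9 51 25; -45 25 63]
y = z − H·x̄ = [6]
S = H·P̄·Hᵀ + R = [473]
K = P̄·Hᵀ·S⁻¹ = [130/473; -59/473; -171/473]
x' = x̄ + K·y = [307/473, 1538/473, -553/473]
P' = (I − K·H)·P̄ = [2020/473 3413/473 945/473; 3413/473 20642/473 1736/473; 945/473 1736/473 558/473]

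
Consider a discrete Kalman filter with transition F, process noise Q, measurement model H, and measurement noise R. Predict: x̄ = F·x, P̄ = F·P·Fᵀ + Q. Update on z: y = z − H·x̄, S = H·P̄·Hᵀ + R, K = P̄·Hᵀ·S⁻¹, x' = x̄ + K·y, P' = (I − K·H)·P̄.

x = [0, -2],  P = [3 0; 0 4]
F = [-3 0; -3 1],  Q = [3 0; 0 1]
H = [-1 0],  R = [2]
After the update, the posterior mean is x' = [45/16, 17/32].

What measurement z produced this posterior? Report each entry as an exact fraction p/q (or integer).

z = [-3]

x̄ = F·x = [0, -2]
P̄ = F·P·Fᵀ + Q = [30 27; 27 32]
S = H·P̄·Hᵀ + R = [32]
K = P̄·Hᵀ·S⁻¹ = [-15/16; -27/32]
x' − x̄ = [45/16, 81/32] = K·y
y = (KᵀK)⁻¹·Kᵀ·(x' − x̄) = [-3]
z = y + H·x̄ = [-3] + [0] = [-3]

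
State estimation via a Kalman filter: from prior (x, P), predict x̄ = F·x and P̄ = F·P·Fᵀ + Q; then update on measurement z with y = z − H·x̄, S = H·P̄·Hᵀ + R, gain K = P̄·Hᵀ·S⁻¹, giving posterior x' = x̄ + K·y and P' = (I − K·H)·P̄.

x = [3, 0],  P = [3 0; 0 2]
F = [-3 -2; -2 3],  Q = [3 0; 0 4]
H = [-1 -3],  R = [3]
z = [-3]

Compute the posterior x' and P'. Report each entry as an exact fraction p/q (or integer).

x' = [-1767/383, 942/383]
P' = [11418/383 -3750/383; -3750/383 1358/383]

x̄ = F·x = [-9, -6]
P̄ = F·P·Fᵀ + Q = [38 6; 6 34]
y = z − H·x̄ = [-30]
S = H·P̄·Hᵀ + R = [383]
K = P̄·Hᵀ·S⁻¹ = [-56/383; -108/383]
x' = x̄ + K·y = [-1767/383, 942/383]
P' = (I − K·H)·P̄ = [11418/383 -3750/383; -3750/383 1358/383]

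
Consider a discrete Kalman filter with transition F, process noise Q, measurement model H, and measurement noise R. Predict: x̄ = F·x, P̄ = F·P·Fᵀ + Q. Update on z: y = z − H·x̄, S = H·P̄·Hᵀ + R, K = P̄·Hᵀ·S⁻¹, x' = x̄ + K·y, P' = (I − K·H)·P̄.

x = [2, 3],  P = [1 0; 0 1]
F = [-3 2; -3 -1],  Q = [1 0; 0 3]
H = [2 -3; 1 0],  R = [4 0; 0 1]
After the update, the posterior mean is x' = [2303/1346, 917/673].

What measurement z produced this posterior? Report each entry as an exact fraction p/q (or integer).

z = [-2, 2]

x̄ = F·x = [0, -9]
P̄ = F·P·Fᵀ + Q = [14 7; 7 13]
S = H·P̄·Hᵀ + R = [93 7; 7 15]
K = P̄·Hᵀ·S⁻¹ = [7/1346 1253/1346; -212/673 413/673]
x' − x̄ = [2303/1346, 6974/673] = K·y
y = (KᵀK)⁻¹·Kᵀ·(x' − x̄) = [-29, 2]
z = y + H·x̄ = [-29, 2] + [27, 0] = [-2, 2]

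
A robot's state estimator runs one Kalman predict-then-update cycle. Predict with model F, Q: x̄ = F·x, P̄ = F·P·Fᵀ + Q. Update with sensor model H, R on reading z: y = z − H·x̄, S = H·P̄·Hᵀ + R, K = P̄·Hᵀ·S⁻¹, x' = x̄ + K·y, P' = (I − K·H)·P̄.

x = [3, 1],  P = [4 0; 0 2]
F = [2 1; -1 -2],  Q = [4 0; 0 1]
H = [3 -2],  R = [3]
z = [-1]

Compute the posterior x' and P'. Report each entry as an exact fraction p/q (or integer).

x̄ = F·x = [7, -5]
P̄ = F·P·Fᵀ + Q = [22 -12; -12 13]
y = z − H·x̄ = [-32]
S = H·P̄·Hᵀ + R = [397]
K = P̄·Hᵀ·S⁻¹ = [90/397; -62/397]
x' = x̄ + K·y = [-101/397, -1/397]
P' = (I − K·H)·P̄ = [634/397 816/397; 816/397 1317/397]

x' = [-101/397, -1/397]
P' = [634/397 816/397; 816/397 1317/397]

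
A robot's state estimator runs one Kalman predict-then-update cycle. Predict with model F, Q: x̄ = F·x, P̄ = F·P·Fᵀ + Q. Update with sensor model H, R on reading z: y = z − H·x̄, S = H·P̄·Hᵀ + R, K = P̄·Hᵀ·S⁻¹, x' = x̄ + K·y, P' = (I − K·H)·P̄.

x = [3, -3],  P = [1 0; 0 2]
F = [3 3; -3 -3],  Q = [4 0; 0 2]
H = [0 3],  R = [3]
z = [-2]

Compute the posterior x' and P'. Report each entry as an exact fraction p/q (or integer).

x̄ = F·x = [0, 0]
P̄ = F·P·Fᵀ + Q = [31 -27; -27 29]
y = z − H·x̄ = [-2]
S = H·P̄·Hᵀ + R = [264]
K = P̄·Hᵀ·S⁻¹ = [-27/88; 29/88]
x' = x̄ + K·y = [27/44, -29/44]
P' = (I − K·H)·P̄ = [541/88 -27/88; -27/88 29/88]

x' = [27/44, -29/44]
P' = [541/88 -27/88; -27/88 29/88]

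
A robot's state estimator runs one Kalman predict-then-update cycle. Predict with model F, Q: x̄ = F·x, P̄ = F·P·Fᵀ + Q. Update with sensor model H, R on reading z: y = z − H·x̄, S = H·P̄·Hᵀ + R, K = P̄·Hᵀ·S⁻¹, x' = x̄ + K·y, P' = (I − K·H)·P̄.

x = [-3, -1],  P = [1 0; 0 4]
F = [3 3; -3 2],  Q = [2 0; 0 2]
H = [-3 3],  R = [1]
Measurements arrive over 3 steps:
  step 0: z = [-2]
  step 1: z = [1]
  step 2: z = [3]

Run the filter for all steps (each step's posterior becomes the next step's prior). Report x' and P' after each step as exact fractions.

step 0: x' = [900/397, 655/397], P' = [9443/397 9411/397; 9411/397 9423/397]
step 1: x' = [-821958/521927, -2595023/2087708], P' = [1093660/521927 2088153/1043854; 2088153/1043854 8419835/4175416]
step 2: x' = [-1566630696/3967117723, 2440955641/3967117723], P' = [8062716215/3967117723 7696213986/3967117723; 7696213986/3967117723 7770038680/3967117723]

step 0: x̄ = F·x = [-12, 7]
step 0: P̄ = F·P·Fᵀ + Q = [47 15; 15 27]
step 0: y = z − H·x̄ = [-59]
step 0: S = H·P̄·Hᵀ + R = [397]
step 0: K = P̄·Hᵀ·S⁻¹ = [-96/397; 36/397]
step 0: x' = x̄ + K·y = [900/397, 655/397]
step 0: P' = (I − K·H)·P̄ = [9443/397 9411/397; 9411/397 9423/397]
step 1: x̄ = F·x = [4665/397, -1390/397]
step 1: P̄ = F·P·Fᵀ + Q = [339986/397 -56682/397; -56682/397 10541/397]
step 1: y = z − H·x̄ = [18562/397]
step 1: S = H·P̄·Hᵀ + R = [4175416/397]
step 1: K = P̄·Hᵀ·S⁻¹ = [-297501/1043854; 201669/4175416]
step 1: x' = x̄ + K·y = [-821958/521927, -2595023/2087708]
step 1: P' = (I − K·H)·P̄ = [1093660/521927 2088153/1043854; 2088153/1043854 8419835/4175416]
step 2: x̄ = F·x = [-17648565/2087708, 2336725/1043854]
step 2: P̄ = F·P·Fᵀ + Q = [313219883/4175416 -26641173/2087708; -26641173/2087708 5135587/1043854]
step 2: y = z − H·x̄ = [-60702921/2087708]
step 2: S = H·P̄·Hᵀ + R = [3967117723/4175416]
step 2: K = P̄·Hᵀ·S⁻¹ = [-1099506687/3967117723; 221474082/3967117723]
step 2: x' = x̄ + K·y = [-1566630696/3967117723, 2440955641/3967117723]
step 2: P' = (I − K·H)·P̄ = [8062716215/3967117723 7696213986/3967117723; 7696213986/3967117723 7770038680/3967117723]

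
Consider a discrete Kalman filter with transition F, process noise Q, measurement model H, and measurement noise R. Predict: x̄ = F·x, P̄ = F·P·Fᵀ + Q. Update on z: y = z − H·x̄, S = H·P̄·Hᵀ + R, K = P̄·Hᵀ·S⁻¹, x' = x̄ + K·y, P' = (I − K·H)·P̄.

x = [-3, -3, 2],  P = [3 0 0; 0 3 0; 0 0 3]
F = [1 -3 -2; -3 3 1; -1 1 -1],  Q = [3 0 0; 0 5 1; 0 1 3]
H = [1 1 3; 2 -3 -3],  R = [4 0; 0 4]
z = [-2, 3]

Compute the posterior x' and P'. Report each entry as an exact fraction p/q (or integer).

x̄ = F·x = [2, 2, -2]
P̄ = F·P·Fᵀ + Q = [45 -42 -6; -42 62 16; -6 16 12]
y = z − H·x̄ = [0, -1]
S = H·P̄·Hᵀ + R = [195 -372; -372 1714]
K = P̄·Hᵀ·S⁻¹ = [10223/32641 6675/32641; -872/97923 -6119/32641; 21566/97923 -268/32641]
x' = x̄ + K·y = [58607/32641, 71401/32641, -65014/32641]
P' = (I − K·H)·P̄ = [60240/32641 56564/32641 -25304/32641; 56564/32641 292996/97923 -155392/97923; -25304/32641 -155392/97923 105856/97923]

x' = [58607/32641, 71401/32641, -65014/32641]
P' = [60240/32641 56564/32641 -25304/32641; 56564/32641 292996/97923 -155392/97923; -25304/32641 -155392/97923 105856/97923]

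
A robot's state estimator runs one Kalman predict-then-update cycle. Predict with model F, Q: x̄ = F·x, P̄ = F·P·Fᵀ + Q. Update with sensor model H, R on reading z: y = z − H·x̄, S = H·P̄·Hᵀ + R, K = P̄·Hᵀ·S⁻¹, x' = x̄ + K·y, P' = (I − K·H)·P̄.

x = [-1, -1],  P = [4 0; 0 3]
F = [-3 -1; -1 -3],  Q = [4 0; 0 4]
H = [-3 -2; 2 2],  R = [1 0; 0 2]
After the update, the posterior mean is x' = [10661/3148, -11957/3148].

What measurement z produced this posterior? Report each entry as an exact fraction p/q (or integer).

x̄ = F·x = [4, 4]
P̄ = F·P·Fᵀ + Q = [43 21; 21 35]
S = H·P̄·Hᵀ + R = [780 -608; -608 482]
K = P̄·Hᵀ·S⁻¹ = [-2299/3148 -516/787; 1995/3148 812/787]
x' − x̄ = [-1931/3148, -24549/3148] = K·y
y = (KᵀK)⁻¹·Kᵀ·(x' − x̄) = [17, -18]
z = y + H·x̄ = [17, -18] + [-20, 16] = [-3, -2]

z = [-3, -2]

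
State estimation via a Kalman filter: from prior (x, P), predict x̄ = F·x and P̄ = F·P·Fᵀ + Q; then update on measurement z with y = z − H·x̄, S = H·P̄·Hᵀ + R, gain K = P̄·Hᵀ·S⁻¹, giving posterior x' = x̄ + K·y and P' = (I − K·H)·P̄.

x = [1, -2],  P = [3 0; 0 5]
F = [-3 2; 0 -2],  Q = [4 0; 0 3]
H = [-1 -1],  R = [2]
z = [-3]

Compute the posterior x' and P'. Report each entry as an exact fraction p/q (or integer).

x̄ = F·x = [-7, 4]
P̄ = F·P·Fᵀ + Q = [51 -20; -20 23]
y = z − H·x̄ = [-6]
S = H·P̄·Hᵀ + R = [36]
K = P̄·Hᵀ·S⁻¹ = [-31/36; -1/12]
x' = x̄ + K·y = [-11/6, 9/2]
P' = (I − K·H)·P̄ = [875/36 -271/12; -271/12 91/4]

x' = [-11/6, 9/2]
P' = [875/36 -271/12; -271/12 91/4]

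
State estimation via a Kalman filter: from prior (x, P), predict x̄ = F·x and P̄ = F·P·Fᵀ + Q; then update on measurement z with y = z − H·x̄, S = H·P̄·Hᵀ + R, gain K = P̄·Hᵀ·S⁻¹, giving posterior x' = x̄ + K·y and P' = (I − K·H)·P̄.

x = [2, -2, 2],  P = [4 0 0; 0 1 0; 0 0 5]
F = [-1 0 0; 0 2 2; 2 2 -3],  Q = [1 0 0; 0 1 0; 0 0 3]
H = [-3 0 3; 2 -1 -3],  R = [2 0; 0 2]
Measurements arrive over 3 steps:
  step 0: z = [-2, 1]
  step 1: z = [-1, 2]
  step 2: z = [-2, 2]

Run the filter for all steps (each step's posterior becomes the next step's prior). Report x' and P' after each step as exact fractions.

step 0: x̄ = F·x = [-2, 0, -6]
step 0: P̄ = F·P·Fᵀ + Q = [5 0 -8; 0 25 -26; -8 -26 68]
step 0: y = z − H·x̄ = [10, -13]
step 0: S = H·P̄·Hᵀ + R = [803 -684; -684 599]
step 0: K = P̄·Hᵀ·S⁻¹ = [-105/13141 626/13141; -10470/13141 -10793/13141; 228/773 10/773]
step 0: x' = x̄ + K·y = [-35470/13141, 35609/13141, -2488/773]
step 0: P' = (I − K·H)·P̄ = [40326/13141 -41368/13141 2368/773; -41368/13141 83894/13141 -2844/773; 2368/773 -2844/773 2520/773]
step 1: x̄ = F·x = [35470/13141, -13374/13141, 127166/13141]
step 1: P̄ = F·P·Fᵀ + Q = [53467/13141 2224/13141 122852/13141; 2224/13141 133293/13141 170784/13141; 122852/13141 170784/13141 688023/13141]
step 1: y = z − H·x̄ = [-288229/13141, 323466/13141]
step 1: S = H·P̄·Hᵀ + R = [4488356/13141 -5175909/13141; -5175909/13141 6107234/13141]
step 1: K = P̄·Hᵀ·S⁻¹ = [-7182984/47287603 -8130541/47287603; -17538333/47287603 -19828532/47287603; 4508061/47287603 -11581147/47287603]
step 1: x' = x̄ + K·y = [85053040/47287603, -151527597/47287603, 73656047/47287603]
step 1: P' = (I − K·H)·P̄ = [142933535/47287603 -112306485/47287603 138144879/47287603; -112306485/47287603 187040215/47287603 -123998707/47287603; 138144879/47287603 -123998707/47287603 141150253/47287603]
step 2: x̄ = F·x = [-85053040/47287603, -155743100/47287603, -353917255/47287603]
step 2: P̄ = F·P·Fᵀ + Q = [190221138/47287603 -51676788/47287603 353180537/47287603; -51676788/47287603 368059819/47287603 252610332/47287603; 353180537/47287603 252610332/47287603 1663904142/47287603]
step 2: y = z − H·x̄ = [712017439/47287603, -952813579/47287603]
step 2: S = H·P̄·Hᵀ + R = [10424453060/47287603 -11731617411/47287603; -11731617411/47287603 13682859555/47287603]
step 2: K = P̄·Hᵀ·S⁻¹ = [-4732949898/35283948731 -5675940917/35283948731; -13608014189/35283948731 -44511882500/105851846193; 3987730889/35283948731 -24848901025/105851846193]
step 2: x' = x̄ + K·y = [-20361285573/35283948731, -66435992371/105851846193, -111412344509/105851846193]
step 2: P' = (I − K·H)·P̄ = [115556197395/35283948731 -94738415765/35283948731 112400897463/35283948731; -94738415765/35283948731 454887097429/105851846193 -311431275673/105851846193; 112400897463/35283948731 -311431275673/105851846193 345178154167/105851846193]

step 0: x' = [-35470/13141, 35609/13141, -2488/773], P' = [40326/13141 -41368/13141 2368/773; -41368/13141 83894/13141 -2844/773; 2368/773 -2844/773 2520/773]
step 1: x' = [85053040/47287603, -151527597/47287603, 73656047/47287603], P' = [142933535/47287603 -112306485/47287603 138144879/47287603; -112306485/47287603 187040215/47287603 -123998707/47287603; 138144879/47287603 -123998707/47287603 141150253/47287603]
step 2: x' = [-20361285573/35283948731, -66435992371/105851846193, -111412344509/105851846193], P' = [115556197395/35283948731 -94738415765/35283948731 112400897463/35283948731; -94738415765/35283948731 454887097429/105851846193 -311431275673/105851846193; 112400897463/35283948731 -311431275673/105851846193 345178154167/105851846193]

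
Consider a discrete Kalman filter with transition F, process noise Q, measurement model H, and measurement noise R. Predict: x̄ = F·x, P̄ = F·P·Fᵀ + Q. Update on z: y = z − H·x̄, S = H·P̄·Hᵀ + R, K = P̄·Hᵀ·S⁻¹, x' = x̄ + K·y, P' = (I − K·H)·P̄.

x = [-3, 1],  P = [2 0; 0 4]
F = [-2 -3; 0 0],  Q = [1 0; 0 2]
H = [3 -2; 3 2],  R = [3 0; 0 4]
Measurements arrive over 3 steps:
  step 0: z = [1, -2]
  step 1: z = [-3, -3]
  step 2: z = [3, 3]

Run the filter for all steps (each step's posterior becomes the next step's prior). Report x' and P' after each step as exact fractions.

step 0: x' = [-2226/15863, -9724/15863], P' = [3060/15863 540/15863; 540/15863 5694/15863]
step 1: x' = [-27839547/31204663, 593844/31204663], P' = [5836372/31204663 1029948/31204663; 1029948/31204663 11195166/31204663]
step 2: x' = [62515807587/60972690455, 272314788/60972690455], P' = [11401289428/60972690455 2011992252/60972690455; 2011992252/60972690455 21874830558/60972690455]

step 0: x̄ = F·x = [3, 0]
step 0: P̄ = F·P·Fᵀ + Q = [45 0; 0 2]
step 0: y = z − H·x̄ = [-8, -11]
step 0: S = H·P̄·Hᵀ + R = [416 397; 397 417]
step 0: K = P̄·Hᵀ·S⁻¹ = [2700/15863 2565/15863; -3256/15863 3252/15863]
step 0: x' = x̄ + K·y = [-2226/15863, -9724/15863]
step 0: P' = (I − K·H)·P̄ = [3060/15863 540/15863; 540/15863 5694/15863]
step 1: x̄ = F·x = [33624/15863, 0]
step 1: P̄ = F·P·Fᵀ + Q = [85829/15863 0; 0 2]
step 1: y = z − H·x̄ = [-148461/15863, -148461/15863]
step 1: S = H·P̄·Hᵀ + R = [946954/15863 645557/15863; 645557/15863 962817/15863]
step 1: K = P̄·Hᵀ·S⁻¹ = [5149740/31204663 4892253/31204663; -6433496/31204663 6370044/31204663]
step 1: x' = x̄ + K·y = [-27839547/31204663, 593844/31204663]
step 1: P' = (I − K·H)·P̄ = [5836372/31204663 1029948/31204663; 1029948/31204663 11195166/31204663]
step 2: x̄ = F·x = [53897562/31204663, 0]
step 2: P̄ = F·P·Fᵀ + Q = [167666021/31204663 0; 0 2]
step 2: y = z − H·x̄ = [-68078697/31204663, -68078697/31204663]
step 2: S = H·P̄·Hᵀ + R = [1852245482/31204663 1259356885/31204663; 1259356885/31204663 1883450145/31204663]
step 2: K = P̄·Hᵀ·S⁻¹ = [2011992252/12194538091 9556963197/60972690455; -2514245624/12194538091 12446409468/60972690455]
step 2: x' = x̄ + K·y = [62515807587/60972690455, 272314788/60972690455]
step 2: P' = (I − K·H)·P̄ = [11401289428/60972690455 2011992252/60972690455; 2011992252/60972690455 21874830558/60972690455]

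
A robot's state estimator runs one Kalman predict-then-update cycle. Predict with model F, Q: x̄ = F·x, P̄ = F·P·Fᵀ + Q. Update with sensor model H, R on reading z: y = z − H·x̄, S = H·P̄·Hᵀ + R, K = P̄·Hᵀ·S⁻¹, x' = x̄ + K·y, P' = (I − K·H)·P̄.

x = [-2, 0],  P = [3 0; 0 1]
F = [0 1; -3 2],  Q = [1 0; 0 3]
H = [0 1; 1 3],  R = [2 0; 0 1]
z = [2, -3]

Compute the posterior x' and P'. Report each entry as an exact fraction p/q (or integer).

x' = [-46/37, -16/37]
P' = [61/37 -19/37; -19/37 49/185]

x̄ = F·x = [0, 6]
P̄ = F·P·Fᵀ + Q = [2 2; 2 34]
y = z − H·x̄ = [-4, -21]
S = H·P̄·Hᵀ + R = [36 104; 104 321]
K = P̄·Hᵀ·S⁻¹ = [-19/74 4/37; 49/370 52/185]
x' = x̄ + K·y = [-46/37, -16/37]
P' = (I − K·H)·P̄ = [61/37 -19/37; -19/37 49/185]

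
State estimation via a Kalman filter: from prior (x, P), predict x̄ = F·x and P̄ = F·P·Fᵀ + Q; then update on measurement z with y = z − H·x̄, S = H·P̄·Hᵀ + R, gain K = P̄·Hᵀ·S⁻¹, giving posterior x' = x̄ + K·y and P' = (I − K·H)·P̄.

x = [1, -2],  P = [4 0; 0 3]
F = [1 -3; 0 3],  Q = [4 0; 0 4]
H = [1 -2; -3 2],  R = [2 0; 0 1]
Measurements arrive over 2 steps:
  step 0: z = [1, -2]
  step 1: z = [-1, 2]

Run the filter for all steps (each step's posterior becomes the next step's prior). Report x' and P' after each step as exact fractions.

step 0: x' = [3953/7491, -1726/7491], P' = [4342/7491 4930/7491; 4930/7491 6826/7491]
step 1: x' = [-2168401/5971687, 2448406/5971687], P' = [3166864/5971687 3570844/5971687; 3570844/5971687 5000846/5971687]

step 0: x̄ = F·x = [7, -6]
step 0: P̄ = F·P·Fᵀ + Q = [35 -27; -27 31]
step 0: y = z − H·x̄ = [-18, 31]
step 0: S = H·P̄·Hᵀ + R = [269 -445; -445 764]
step 0: K = P̄·Hᵀ·S⁻¹ = [-2759/7491 -3166/7491; -4361/7491 -1138/7491]
step 0: x' = x̄ + K·y = [3953/7491, -1726/7491]
step 0: P' = (I − K·H)·P̄ = [4342/7491 4930/7491; 4930/7491 6826/7491]
step 1: x̄ = F·x = [9131/7491, -1726/2497]
step 1: P̄ = F·P·Fᵀ + Q = [66160/7491 -15548/2497; -15548/2497 30466/2497]
step 1: y = z − H·x̄ = [-26978/7491, 17577/2497]
step 1: S = H·P̄·Hᵀ + R = [633310/7491 -312408/2497; -312408/2497 509417/2497]
step 1: K = P̄·Hᵀ·S⁻¹ = [-1987412/5971687 -2358904/5971687; -3215424/5971687 -710840/5971687]
step 1: x' = x̄ + K·y = [-2168401/5971687, 2448406/5971687]
step 1: P' = (I − K·H)·P̄ = [3166864/5971687 3570844/5971687; 3570844/5971687 5000846/5971687]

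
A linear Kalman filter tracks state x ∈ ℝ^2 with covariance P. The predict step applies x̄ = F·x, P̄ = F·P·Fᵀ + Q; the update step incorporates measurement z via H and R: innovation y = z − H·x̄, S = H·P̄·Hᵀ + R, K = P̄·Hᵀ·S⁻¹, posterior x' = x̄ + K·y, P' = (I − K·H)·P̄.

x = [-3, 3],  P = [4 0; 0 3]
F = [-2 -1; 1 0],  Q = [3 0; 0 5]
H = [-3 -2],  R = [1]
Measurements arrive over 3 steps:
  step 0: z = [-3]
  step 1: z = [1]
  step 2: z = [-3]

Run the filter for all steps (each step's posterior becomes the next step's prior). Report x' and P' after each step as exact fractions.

step 0: x' = [3, -3], P' = [558/139 -812/139; -812/139 1215/139]
step 1: x' = [-18661/7047, 24329/7047], P' = [20168/7047 -29632/7047; -29632/7047 45245/7047]
step 2: x' = [835643/356981, -727735/356981], P' = [860698/356981 -1258956/356981; -1258956/356981 1927781/356981]

step 0: x̄ = F·x = [3, -3]
step 0: P̄ = F·P·Fᵀ + Q = [22 -8; -8 9]
step 0: y = z − H·x̄ = [0]
step 0: S = H·P̄·Hᵀ + R = [139]
step 0: K = P̄·Hᵀ·S⁻¹ = [-50/139; 6/139]
step 0: x' = x̄ + K·y = [3, -3]
step 0: P' = (I − K·H)·P̄ = [558/139 -812/139; -812/139 1215/139]
step 1: x̄ = F·x = [-3, 3]
step 1: P̄ = F·P·Fᵀ + Q = [616/139 -304/139; -304/139 1253/139]
step 1: y = z − H·x̄ = [-2]
step 1: S = H·P̄·Hᵀ + R = [7047/139]
step 1: K = P̄·Hᵀ·S⁻¹ = [-1240/7047; -1594/7047]
step 1: x' = x̄ + K·y = [-18661/7047, 24329/7047]
step 1: P' = (I − K·H)·P̄ = [20168/7047 -29632/7047; -29632/7047 45245/7047]
step 2: x̄ = F·x = [4331/2349, -18661/7047]
step 2: P̄ = F·P·Fᵀ + Q = [3170/783 -3568/2349; -3568/2349 55403/7047]
step 2: y = z − H·x̄ = [-19484/7047]
step 2: S = H·P̄·Hᵀ + R = [356981/7047]
step 2: K = P̄·Hᵀ·S⁻¹ = [-64182/356981; -78694/356981]
step 2: x' = x̄ + K·y = [835643/356981, -727735/356981]
step 2: P' = (I − K·H)·P̄ = [860698/356981 -1258956/356981; -1258956/356981 1927781/356981]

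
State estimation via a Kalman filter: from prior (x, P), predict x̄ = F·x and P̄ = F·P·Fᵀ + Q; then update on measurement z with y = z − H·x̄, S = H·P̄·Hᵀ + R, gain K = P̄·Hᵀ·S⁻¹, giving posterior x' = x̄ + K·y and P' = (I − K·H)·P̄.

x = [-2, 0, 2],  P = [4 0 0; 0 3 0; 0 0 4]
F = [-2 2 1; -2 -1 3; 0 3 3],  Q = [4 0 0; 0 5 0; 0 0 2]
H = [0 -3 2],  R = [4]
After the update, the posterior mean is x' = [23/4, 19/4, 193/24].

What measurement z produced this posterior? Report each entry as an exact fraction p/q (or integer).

z = [2]

x̄ = F·x = [6, 10, 6]
P̄ = F·P·Fᵀ + Q = [36 22 30; 22 60 27; 30 27 65]
S = H·P̄·Hᵀ + R = [480]
K = P̄·Hᵀ·S⁻¹ = [-1/80; -21/80; 49/480]
x' − x̄ = [-1/4, -21/4, 49/24] = K·y
y = (KᵀK)⁻¹·Kᵀ·(x' − x̄) = [20]
z = y + H·x̄ = [20] + [-18] = [2]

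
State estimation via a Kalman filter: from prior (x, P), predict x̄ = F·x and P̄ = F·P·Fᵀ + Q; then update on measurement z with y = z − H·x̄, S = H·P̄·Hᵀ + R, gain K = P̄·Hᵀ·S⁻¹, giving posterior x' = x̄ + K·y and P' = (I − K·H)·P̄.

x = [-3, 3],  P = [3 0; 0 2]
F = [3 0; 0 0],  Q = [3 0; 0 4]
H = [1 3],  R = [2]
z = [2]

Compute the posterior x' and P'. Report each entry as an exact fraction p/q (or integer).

x̄ = F·x = [-9, 0]
P̄ = F·P·Fᵀ + Q = [30 0; 0 4]
y = z − H·x̄ = [11]
S = H·P̄·Hᵀ + R = [68]
K = P̄·Hᵀ·S⁻¹ = [15/34; 3/17]
x' = x̄ + K·y = [-141/34, 33/17]
P' = (I − K·H)·P̄ = [285/17 -90/17; -90/17 32/17]

x' = [-141/34, 33/17]
P' = [285/17 -90/17; -90/17 32/17]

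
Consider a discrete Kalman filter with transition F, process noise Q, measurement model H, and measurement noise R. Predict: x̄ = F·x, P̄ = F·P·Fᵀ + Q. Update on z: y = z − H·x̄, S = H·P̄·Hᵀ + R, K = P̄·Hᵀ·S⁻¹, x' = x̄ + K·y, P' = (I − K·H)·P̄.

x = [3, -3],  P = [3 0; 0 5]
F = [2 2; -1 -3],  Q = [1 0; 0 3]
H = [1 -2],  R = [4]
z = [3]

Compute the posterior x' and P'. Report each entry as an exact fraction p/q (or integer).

x̄ = F·x = [0, 6]
P̄ = F·P·Fᵀ + Q = [33 -36; -36 51]
y = z − H·x̄ = [15]
S = H·P̄·Hᵀ + R = [385]
K = P̄·Hᵀ·S⁻¹ = [3/11; -138/385]
x' = x̄ + K·y = [45/11, 48/77]
P' = (I − K·H)·P̄ = [48/11 18/11; 18/11 591/385]

x' = [45/11, 48/77]
P' = [48/11 18/11; 18/11 591/385]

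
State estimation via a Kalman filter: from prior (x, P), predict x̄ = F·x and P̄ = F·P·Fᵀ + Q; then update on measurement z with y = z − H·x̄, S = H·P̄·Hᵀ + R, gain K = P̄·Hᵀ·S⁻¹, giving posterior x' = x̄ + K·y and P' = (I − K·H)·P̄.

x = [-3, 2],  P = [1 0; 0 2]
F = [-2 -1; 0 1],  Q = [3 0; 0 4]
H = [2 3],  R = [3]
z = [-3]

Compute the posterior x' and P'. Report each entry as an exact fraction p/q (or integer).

x̄ = F·x = [4, 2]
P̄ = F·P·Fᵀ + Q = [9 -2; -2 6]
y = z − H·x̄ = [-17]
S = H·P̄·Hᵀ + R = [69]
K = P̄·Hᵀ·S⁻¹ = [4/23; 14/69]
x' = x̄ + K·y = [24/23, -100/69]
P' = (I − K·H)·P̄ = [159/23 -102/23; -102/23 218/69]

x' = [24/23, -100/69]
P' = [159/23 -102/23; -102/23 218/69]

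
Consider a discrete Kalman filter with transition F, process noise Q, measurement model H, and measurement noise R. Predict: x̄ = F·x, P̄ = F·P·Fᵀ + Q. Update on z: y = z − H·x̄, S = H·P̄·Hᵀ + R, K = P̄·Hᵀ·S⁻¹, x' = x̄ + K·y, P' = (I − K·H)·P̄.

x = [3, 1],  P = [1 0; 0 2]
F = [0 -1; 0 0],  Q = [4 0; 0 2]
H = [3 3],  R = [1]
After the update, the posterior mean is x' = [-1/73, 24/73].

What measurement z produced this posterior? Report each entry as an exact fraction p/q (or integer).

x̄ = F·x = [-1, 0]
P̄ = F·P·Fᵀ + Q = [6 0; 0 2]
S = H·P̄·Hᵀ + R = [73]
K = P̄·Hᵀ·S⁻¹ = [18/73; 6/73]
x' − x̄ = [72/73, 24/73] = K·y
y = (KᵀK)⁻¹·Kᵀ·(x' − x̄) = [4]
z = y + H·x̄ = [4] + [-3] = [1]

z = [1]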